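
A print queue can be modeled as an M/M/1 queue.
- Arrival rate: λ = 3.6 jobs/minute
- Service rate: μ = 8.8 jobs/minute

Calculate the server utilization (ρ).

Server utilization: ρ = λ/μ
ρ = 3.6/8.8 = 0.4091
The server is busy 40.91% of the time.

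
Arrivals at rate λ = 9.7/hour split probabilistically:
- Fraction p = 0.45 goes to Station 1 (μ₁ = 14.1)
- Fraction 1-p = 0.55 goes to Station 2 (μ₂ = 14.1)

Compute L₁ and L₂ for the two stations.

Effective rates: λ₁ = 9.7×0.45 = 4.365, λ₂ = 9.7×0.55 = 5.335
Station 1: ρ₁ = 4.365/14.1 = 0.3096, L₁ = ρ₁/(1-ρ₁) = 0.3096/(1-0.3096) = 0.4484
Station 2: ρ₂ = 5.335/14.1 = 0.37837, L₂ = ρ₂/(1-ρ₂) = 0.37837/(1-0.37837) = 0.6087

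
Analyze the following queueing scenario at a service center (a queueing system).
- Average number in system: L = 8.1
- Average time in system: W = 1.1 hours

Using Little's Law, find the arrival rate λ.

Little's Law: L = λW, so λ = L/W
λ = 8.1/1.1 = 7.3636 customers/hour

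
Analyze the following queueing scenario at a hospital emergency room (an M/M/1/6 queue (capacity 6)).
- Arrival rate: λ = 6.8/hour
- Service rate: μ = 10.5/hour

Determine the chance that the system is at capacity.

ρ = λ/μ = 6.8/10.5 = 0.64762
P₀ = (1-ρ)/(1-ρ^(K+1)) = (1-0.64762)/(1-0.64762^7) = 0.3524/0.9522 = 0.3701
P_K = P₀×ρ^K = 0.37006 × 0.64762^6 = 0.37006 × 0.073777 = 0.02730
Blocking probability = 2.73%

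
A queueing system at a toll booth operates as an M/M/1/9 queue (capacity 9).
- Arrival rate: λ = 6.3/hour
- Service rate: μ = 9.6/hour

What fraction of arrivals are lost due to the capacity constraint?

ρ = λ/μ = 6.3/9.6 = 0.65625
P₀ = (1-ρ)/(1-ρ^(K+1)) = (1-0.65625)/(1-0.65625^10) = 0.34375/0.98519 = 0.3489
P_K = P₀×ρ^K = 0.34892 × 0.65625^9 = 0.34892 × 0.022575 = 0.007877
Blocking probability = 0.79%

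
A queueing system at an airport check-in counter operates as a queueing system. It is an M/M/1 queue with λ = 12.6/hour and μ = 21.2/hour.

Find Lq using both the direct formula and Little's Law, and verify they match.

Method 1 (direct): Lq = λ²/(μ(μ-λ)) = 158.76/(21.2 × 8.60) = 0.8708

Method 2 (Little's Law):
W = 1/(μ-λ) = 1/8.60 = 0.11628
Wq = W - 1/μ = 0.11628 - 0.047170 = 0.06911
Lq = λWq = 12.6 × 0.06911 = 0.8708 ✔ (matches Method 1)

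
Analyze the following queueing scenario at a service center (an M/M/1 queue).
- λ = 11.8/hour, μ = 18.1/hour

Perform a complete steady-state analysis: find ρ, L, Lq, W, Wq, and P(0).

Step 1: ρ = λ/μ = 11.8/18.1 = 0.6519
Step 2: L = λ/(μ-λ) = 11.8/6.30 = 1.8730
Step 3: Lq = λ²/(μ(μ-λ)) = 139.24/(18.1×6.30) = 1.2211
Step 4: W = 1/(μ-λ) = 1/6.30 = 0.15873
Step 5: Wq = λ/(μ(μ-λ)) = 11.8/(18.1×6.30) = 0.1035
Step 6: P(0) = 1-ρ = 0.3481
Verify: L = λW = 11.8×0.15873 = 1.8730 ✔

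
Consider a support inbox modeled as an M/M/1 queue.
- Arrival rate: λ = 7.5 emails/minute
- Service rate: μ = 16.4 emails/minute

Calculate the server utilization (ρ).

Server utilization: ρ = λ/μ
ρ = 7.5/16.4 = 0.4573
The server is busy 45.73% of the time.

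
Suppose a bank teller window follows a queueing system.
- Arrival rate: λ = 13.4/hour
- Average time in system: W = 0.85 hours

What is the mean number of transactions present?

Little's Law: L = λW
L = 13.4 × 0.85 = 11.3900 transactions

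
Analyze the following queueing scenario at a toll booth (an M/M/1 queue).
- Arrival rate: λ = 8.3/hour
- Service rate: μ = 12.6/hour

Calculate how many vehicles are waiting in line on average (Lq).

ρ = λ/μ = 8.3/12.6 = 0.6587
For M/M/1: Lq = λ²/(μ(μ-λ))
Lq = 68.89/(12.6 × 4.30)
Lq = 1.2715 vehicles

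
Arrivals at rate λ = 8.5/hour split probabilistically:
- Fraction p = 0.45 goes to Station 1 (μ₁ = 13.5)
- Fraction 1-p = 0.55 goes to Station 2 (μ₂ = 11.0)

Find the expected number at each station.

Effective rates: λ₁ = 8.5×0.45 = 3.825, λ₂ = 8.5×0.55 = 4.675
Station 1: ρ₁ = 3.825/13.5 = 0.2833, L₁ = ρ₁/(1-ρ₁) = 0.2833/(1-0.2833) = 0.3953
Station 2: ρ₂ = 4.675/11.0 = 0.4250, L₂ = ρ₂/(1-ρ₂) = 0.4250/(1-0.4250) = 0.7391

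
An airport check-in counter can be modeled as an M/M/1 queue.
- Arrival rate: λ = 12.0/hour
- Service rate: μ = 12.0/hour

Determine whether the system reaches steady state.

Stability requires ρ = λ/(cμ) < 1
ρ = 12.0/(1 × 12.0) = 12.0/12.00 = 1.0000
Since 1.0000 ≥ 1, the system is UNSTABLE.
Queue grows without bound. Need μ > λ = 12.0.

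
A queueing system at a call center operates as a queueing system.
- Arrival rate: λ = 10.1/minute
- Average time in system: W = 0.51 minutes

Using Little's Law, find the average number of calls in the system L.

Little's Law: L = λW
L = 10.1 × 0.51 = 5.1510 calls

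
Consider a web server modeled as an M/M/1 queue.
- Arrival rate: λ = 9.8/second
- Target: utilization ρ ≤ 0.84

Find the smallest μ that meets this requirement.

ρ = λ/μ, so μ = λ/ρ
μ ≥ 9.8/0.84 = 11.6667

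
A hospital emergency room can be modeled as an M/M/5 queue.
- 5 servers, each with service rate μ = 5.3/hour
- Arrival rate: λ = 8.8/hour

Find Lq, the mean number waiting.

Traffic intensity: ρ = λ/(cμ) = 8.8/(5×5.3) = 0.3321
Since ρ = 0.3321 < 1, system is stable.
Offered load a = λ/μ = cρ = 8.8/5.3 = 1.6604
P₀ = [ Σₙ₌₀^4 aⁿ/n! + a^5/(5!(1-ρ)) ]⁻¹
Σ = a^0/0! + a^1/1! + a^2/2! + a^3/3! + a^4/4! = 1.0000 + 1.6604 + 1.3784 + 0.7629 + 0.3167 = 5.1184
a^5/(5!(1-ρ)) = 12.6193/(120 × 0.6679) = 0.1574
P₀ = 1/(5.1184 + 0.1574) = 0.1895
Lq = P₀·a^5·ρ / (5!(1-ρ)²) = 0.1895 × 12.6193 × 0.3321 / (120 × 0.4461) = 0.01484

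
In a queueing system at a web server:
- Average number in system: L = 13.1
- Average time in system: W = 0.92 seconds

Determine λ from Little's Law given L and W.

Little's Law: L = λW, so λ = L/W
λ = 13.1/0.92 = 14.2391 requests/second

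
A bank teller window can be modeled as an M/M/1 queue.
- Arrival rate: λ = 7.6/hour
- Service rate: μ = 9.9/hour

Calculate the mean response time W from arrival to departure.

First, compute utilization: ρ = λ/μ = 7.6/9.9 = 0.7677
For M/M/1: W = 1/(μ-λ)
W = 1/(9.9-7.6) = 1/2.30
W = 0.4348 hours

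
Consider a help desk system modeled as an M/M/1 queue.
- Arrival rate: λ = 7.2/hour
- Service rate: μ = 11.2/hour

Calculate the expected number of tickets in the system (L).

ρ = λ/μ = 7.2/11.2 = 0.6429
For M/M/1: L = λ/(μ-λ)
L = 7.2/(11.2-7.2) = 7.2/4.00
L = 1.8000 tickets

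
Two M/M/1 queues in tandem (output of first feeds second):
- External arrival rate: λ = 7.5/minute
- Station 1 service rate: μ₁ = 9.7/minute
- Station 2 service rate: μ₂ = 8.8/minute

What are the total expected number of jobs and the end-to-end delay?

By Jackson's theorem, each station behaves as independent M/M/1.
Station 1: ρ₁ = 7.5/9.7 = 0.7732, L₁ = ρ₁/(1-ρ₁) = λ/(μ₁-λ) = 7.5/2.20 = 3.4091
Station 2: ρ₂ = 7.5/8.8 = 0.8523, L₂ = ρ₂/(1-ρ₂) = λ/(μ₂-λ) = 7.5/1.30 = 5.7692
Total: L = L₁ + L₂ = 3.4091 + 5.7692 = 9.1783
W = L/λ = 9.1783/7.5 = 1.2238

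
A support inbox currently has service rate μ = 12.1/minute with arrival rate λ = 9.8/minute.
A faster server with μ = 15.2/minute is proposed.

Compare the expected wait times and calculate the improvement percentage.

System 1: ρ₁ = 9.8/12.1 = 0.8099, W₁ = 1/(12.1-9.8) = 0.4348
System 2: ρ₂ = 9.8/15.2 = 0.6447, W₂ = 1/(15.2-9.8) = 0.1852
Improvement: (W₁-W₂)/W₁ = (0.4348-0.1852)/0.4348 = 57.41%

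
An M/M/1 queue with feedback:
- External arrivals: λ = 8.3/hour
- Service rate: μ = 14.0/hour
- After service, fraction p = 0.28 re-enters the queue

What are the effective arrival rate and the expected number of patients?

Effective arrival rate: λ_eff = λ/(1-p) = 8.3/(1-0.28) = 8.3/0.72 = 11.52778
ρ = λ_eff/μ = 11.52778/14.0 = 0.823413
L = ρ/(1-ρ) = 0.823413/(1-0.823413) = 4.6629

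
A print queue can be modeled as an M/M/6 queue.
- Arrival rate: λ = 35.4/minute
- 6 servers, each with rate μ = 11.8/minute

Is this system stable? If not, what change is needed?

Stability requires ρ = λ/(cμ) < 1
ρ = 35.4/(6 × 11.8) = 35.4/70.80 = 0.5000
Since 0.5000 < 1, the system is STABLE.
The servers are busy 50.00% of the time.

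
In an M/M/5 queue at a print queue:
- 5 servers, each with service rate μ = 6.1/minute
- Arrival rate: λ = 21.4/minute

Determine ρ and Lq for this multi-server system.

Traffic intensity: ρ = λ/(cμ) = 21.4/(5×6.1) = 0.7016
Since ρ = 0.7016 < 1, system is stable.
Offered load a = λ/μ = cρ = 21.4/6.1 = 3.5082
P₀ = [ Σₙ₌₀^4 aⁿ/n! + a^5/(5!(1-ρ)) ]⁻¹
Σ = a^0/0! + a^1/1! + a^2/2! + a^3/3! + a^4/4! = 1.0000 + 3.5082 + 6.1537 + 7.1962 + 6.3114 = 24.1695
a^5/(5!(1-ρ)) = 531.3977/(120 × 0.29836) = 14.8422
P₀ = 1/(24.1695 + 14.8422) = 0.02563
Lq = P₀·a^5·ρ / (5!(1-ρ)²) = 0.025633 × 531.3977 × 0.70164 / (120 × 0.089019) = 0.8947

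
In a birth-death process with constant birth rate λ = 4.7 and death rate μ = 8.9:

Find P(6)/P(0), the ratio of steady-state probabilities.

For constant rates: P(n)/P(0) = (λ/μ)^n
P(6)/P(0) = (4.7/8.9)^6 = 0.5281^6 = 0.02169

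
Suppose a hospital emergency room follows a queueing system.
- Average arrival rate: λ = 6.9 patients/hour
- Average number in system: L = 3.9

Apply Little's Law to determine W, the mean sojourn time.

Little's Law: L = λW, so W = L/λ
W = 3.9/6.9 = 0.5652 hours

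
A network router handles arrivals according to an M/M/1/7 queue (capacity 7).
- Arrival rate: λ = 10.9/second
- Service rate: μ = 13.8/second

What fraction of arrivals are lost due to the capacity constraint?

ρ = λ/μ = 10.9/13.8 = 0.789855
P₀ = (1-ρ)/(1-ρ^(K+1)) = (1-0.789855)/(1-0.789855^8) = 0.21015/0.84851 = 0.2477
P_K = P₀×ρ^K = 0.24766 × 0.789855^7 = 0.24766 × 0.19179 = 0.04750
Blocking probability = 4.75%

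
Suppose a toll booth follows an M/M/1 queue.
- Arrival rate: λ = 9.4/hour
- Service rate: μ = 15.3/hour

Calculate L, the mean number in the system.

ρ = λ/μ = 9.4/15.3 = 0.6144
For M/M/1: L = λ/(μ-λ)
L = 9.4/(15.3-9.4) = 9.4/5.90
L = 1.5932 vehicles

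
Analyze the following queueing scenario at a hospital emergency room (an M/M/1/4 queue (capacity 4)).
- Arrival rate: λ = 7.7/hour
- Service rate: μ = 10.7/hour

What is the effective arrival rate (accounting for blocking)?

ρ = λ/μ = 7.7/10.7 = 0.71963
P₀ = (1-ρ)/(1-ρ^(K+1)) = (1-0.71963)/(1-0.71963^5) = 0.28037/0.80700 = 0.3474
P_K = P₀×ρ^K = 0.3474 × 0.71963^4 = 0.3474 × 0.2682 = 0.09317
λ_eff = λ(1-P_K) = 7.7 × (1 - 0.09317) = 7.7 × 0.90683 = 6.9826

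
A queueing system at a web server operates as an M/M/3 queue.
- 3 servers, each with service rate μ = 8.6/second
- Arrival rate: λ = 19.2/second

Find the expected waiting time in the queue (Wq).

Traffic intensity: ρ = λ/(cμ) = 19.2/(3×8.6) = 0.7442
Since ρ = 0.7442 < 1, system is stable.
Offered load a = λ/μ = cρ = 19.2/8.6 = 2.2326
P₀ = [ Σₙ₌₀^2 aⁿ/n! + a^3/(3!(1-ρ)) ]⁻¹
Σ = a^0/0! + a^1/1! + a^2/2! = 1.00000 + 2.23256 + 2.49216 = 5.7247
a^3/(3!(1-ρ)) = 11.1278/(6 × 0.255814) = 7.2499
P₀ = 1/(5.7247 + 7.2499) = 0.07707
Lq = P₀·a^3·ρ / (3!(1-ρ)²) = 0.07707 × 11.1278 × 0.7442 / (6 × 0.06544) = 1.6255
Wq = Lq/λ = 1.6255/19.2 = 0.08466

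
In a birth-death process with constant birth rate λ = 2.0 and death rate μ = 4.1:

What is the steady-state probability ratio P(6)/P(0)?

For constant rates: P(n)/P(0) = (λ/μ)^n
P(6)/P(0) = (2.0/4.1)^6 = 0.4878^6 = 0.01347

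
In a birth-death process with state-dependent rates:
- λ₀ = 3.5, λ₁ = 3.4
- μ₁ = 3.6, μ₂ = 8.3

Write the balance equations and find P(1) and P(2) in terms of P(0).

Balance equations:
State 0: λ₀P₀ = μ₁P₁ → P₁ = (λ₀/μ₁)P₀ = (3.5/3.6)P₀ = 0.9722P₀
State 1: P₂ = (λ₀λ₁)/(μ₁μ₂)P₀ = (3.5×3.4)/(3.6×8.3)P₀ = 0.3983P₀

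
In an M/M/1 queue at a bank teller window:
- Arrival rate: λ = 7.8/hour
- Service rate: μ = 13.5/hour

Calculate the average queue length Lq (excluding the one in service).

ρ = λ/μ = 7.8/13.5 = 0.5778
For M/M/1: Lq = λ²/(μ(μ-λ))
Lq = 60.84/(13.5 × 5.70)
Lq = 0.7906 transactions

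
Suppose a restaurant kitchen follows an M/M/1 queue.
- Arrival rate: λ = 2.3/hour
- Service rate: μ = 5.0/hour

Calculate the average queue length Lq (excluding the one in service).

ρ = λ/μ = 2.3/5.0 = 0.4600
For M/M/1: Lq = λ²/(μ(μ-λ))
Lq = 5.29/(5.0 × 2.70)
Lq = 0.3919 orders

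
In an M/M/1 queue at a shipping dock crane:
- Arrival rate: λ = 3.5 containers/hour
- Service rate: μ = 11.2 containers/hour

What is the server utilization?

Server utilization: ρ = λ/μ
ρ = 3.5/11.2 = 0.3125
The server is busy 31.25% of the time.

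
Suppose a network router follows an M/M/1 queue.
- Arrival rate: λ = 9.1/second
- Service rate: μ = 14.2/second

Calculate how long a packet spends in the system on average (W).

First, compute utilization: ρ = λ/μ = 9.1/14.2 = 0.6408
For M/M/1: W = 1/(μ-λ)
W = 1/(14.2-9.1) = 1/5.10
W = 0.1961 seconds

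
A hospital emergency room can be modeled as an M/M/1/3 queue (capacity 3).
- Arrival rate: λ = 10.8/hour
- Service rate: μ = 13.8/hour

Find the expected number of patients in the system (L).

ρ = λ/μ = 10.8/13.8 = 0.7826
P₀ = (1-ρ)/(1-ρ^(K+1)) = (1-0.7826)/(1-0.7826^4) = 0.2174/0.6249 = 0.3479
P_K = P₀×ρ^K = 0.34790 × 0.7826^3 = 0.34790 × 0.47931 = 0.1668
L = ρ[1 - (K+1)ρ^K + Kρ^(K+1)] / [(1-ρ)(1-ρ^(K+1))]
L = 0.7826 × (1 - 4×0.47931 + 3×0.37511) / ((1 - 0.7826) × (1 - 0.37511)) = 1.1987 patients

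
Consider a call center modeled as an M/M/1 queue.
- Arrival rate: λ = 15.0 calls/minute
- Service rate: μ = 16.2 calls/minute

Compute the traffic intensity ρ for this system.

Server utilization: ρ = λ/μ
ρ = 15.0/16.2 = 0.9259
The server is busy 92.59% of the time.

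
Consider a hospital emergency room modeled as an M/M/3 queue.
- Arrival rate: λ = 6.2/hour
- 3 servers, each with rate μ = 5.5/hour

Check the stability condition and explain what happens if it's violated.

Stability requires ρ = λ/(cμ) < 1
ρ = 6.2/(3 × 5.5) = 6.2/16.50 = 0.3758
Since 0.3758 < 1, the system is STABLE.
The servers are busy 37.58% of the time.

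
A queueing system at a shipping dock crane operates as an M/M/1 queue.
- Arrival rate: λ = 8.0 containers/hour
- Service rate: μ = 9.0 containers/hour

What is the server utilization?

Server utilization: ρ = λ/μ
ρ = 8.0/9.0 = 0.8889
The server is busy 88.89% of the time.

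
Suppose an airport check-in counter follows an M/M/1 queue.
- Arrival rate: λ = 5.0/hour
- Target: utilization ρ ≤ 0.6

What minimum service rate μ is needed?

ρ = λ/μ, so μ = λ/ρ
μ ≥ 5.0/0.6 = 8.3333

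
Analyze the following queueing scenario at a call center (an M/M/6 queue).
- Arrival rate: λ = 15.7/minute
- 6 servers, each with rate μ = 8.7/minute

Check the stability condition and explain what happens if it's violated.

Stability requires ρ = λ/(cμ) < 1
ρ = 15.7/(6 × 8.7) = 15.7/52.20 = 0.3008
Since 0.3008 < 1, the system is STABLE.
The servers are busy 30.08% of the time.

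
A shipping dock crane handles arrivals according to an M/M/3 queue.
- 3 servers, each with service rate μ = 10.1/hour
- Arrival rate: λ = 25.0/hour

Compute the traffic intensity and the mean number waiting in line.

Traffic intensity: ρ = λ/(cμ) = 25.0/(3×10.1) = 0.8251
Since ρ = 0.8251 < 1, system is stable.
Offered load a = λ/μ = cρ = 25.0/10.1 = 2.4752
P₀ = [ Σₙ₌₀^2 aⁿ/n! + a^3/(3!(1-ρ)) ]⁻¹
Σ = a^0/0! + a^1/1! + a^2/2! = 1.00000 + 2.47525 + 3.06343 = 6.5387
a^3/(3!(1-ρ)) = 15.16547/(6 × 0.1749175) = 14.4501
P₀ = 1/(6.5387 + 14.4501) = 0.04764
Lq = P₀·a^3·ρ / (3!(1-ρ)²) = 0.047644 × 15.1655 × 0.82508 / (6 × 0.030596) = 3.2475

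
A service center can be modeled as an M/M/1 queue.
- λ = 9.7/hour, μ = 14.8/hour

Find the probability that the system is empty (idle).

ρ = λ/μ = 9.7/14.8 = 0.6554
P(0) = 1 - ρ = 1 - 0.6554 = 0.3446
The server is idle 34.46% of the time.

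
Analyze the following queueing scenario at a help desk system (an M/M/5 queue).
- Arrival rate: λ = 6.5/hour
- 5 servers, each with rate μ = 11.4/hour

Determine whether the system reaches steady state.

Stability requires ρ = λ/(cμ) < 1
ρ = 6.5/(5 × 11.4) = 6.5/57.00 = 0.1140
Since 0.1140 < 1, the system is STABLE.
The servers are busy 11.40% of the time.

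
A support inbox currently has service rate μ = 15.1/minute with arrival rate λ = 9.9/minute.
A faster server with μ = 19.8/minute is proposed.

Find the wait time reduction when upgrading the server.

System 1: ρ₁ = 9.9/15.1 = 0.6556, W₁ = 1/(15.1-9.9) = 0.192308
System 2: ρ₂ = 9.9/19.8 = 0.5000, W₂ = 1/(19.8-9.9) = 0.101010
Improvement: (W₁-W₂)/W₁ = (0.192308-0.101010)/0.192308 = 47.47%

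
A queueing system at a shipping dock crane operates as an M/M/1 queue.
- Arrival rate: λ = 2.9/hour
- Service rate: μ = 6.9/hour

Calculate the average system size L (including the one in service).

ρ = λ/μ = 2.9/6.9 = 0.4203
For M/M/1: L = λ/(μ-λ)
L = 2.9/(6.9-2.9) = 2.9/4.00
L = 0.7250 containers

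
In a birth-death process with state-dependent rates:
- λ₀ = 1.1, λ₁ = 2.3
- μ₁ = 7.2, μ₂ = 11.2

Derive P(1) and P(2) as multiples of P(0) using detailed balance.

Balance equations:
State 0: λ₀P₀ = μ₁P₁ → P₁ = (λ₀/μ₁)P₀ = (1.1/7.2)P₀ = 0.1528P₀
State 1: P₂ = (λ₀λ₁)/(μ₁μ₂)P₀ = (1.1×2.3)/(7.2×11.2)P₀ = 0.03137P₀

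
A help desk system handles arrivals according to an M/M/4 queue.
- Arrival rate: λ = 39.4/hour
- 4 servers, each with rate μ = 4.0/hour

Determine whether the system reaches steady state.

Stability requires ρ = λ/(cμ) < 1
ρ = 39.4/(4 × 4.0) = 39.4/16.00 = 2.4625
Since 2.4625 ≥ 1, the system is UNSTABLE.
Need c > λ/μ = 39.4/4.0 = 9.85.
Minimum servers needed: c = 10.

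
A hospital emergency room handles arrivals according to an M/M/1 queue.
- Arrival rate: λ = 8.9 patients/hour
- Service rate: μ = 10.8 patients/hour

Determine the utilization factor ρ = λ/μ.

Server utilization: ρ = λ/μ
ρ = 8.9/10.8 = 0.8241
The server is busy 82.41% of the time.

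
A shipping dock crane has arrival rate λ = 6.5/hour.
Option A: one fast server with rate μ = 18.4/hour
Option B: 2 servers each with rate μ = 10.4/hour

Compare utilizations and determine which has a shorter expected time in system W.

Option A: single server μ = 18.4 (M/M/1)
  ρ_A = 6.5/18.4 = 0.3533
  W_A = 1/(μ-λ) = 1/(18.4-6.5) = 1/11.90 = 0.08403

Option B: 2 servers μ = 10.4 (M/M/2)
  ρ_B = λ/(cμ) = 6.5/(2×10.4) = 0.3125
  Offered load a = λ/μ = cρ = 6.5/10.4 = 0.6250
  P₀ = [ Σₙ₌₀^1 aⁿ/n! + a^2/(2!(1-ρ)) ]⁻¹
  Σ = a^0/0! + a^1/1! = 1.0000 + 0.6250 = 1.6250
  a^2/(2!(1-ρ)) = 0.3906/(2 × 0.6875) = 0.2841
  P₀ = 1/(1.6250 + 0.2841) = 0.5238
  Lq = P₀·a^2·ρ / (2!(1-ρ)²) = 0.52381 × 0.39062 × 0.31250 / (2 × 0.47266) = 0.06764
  Wq_B = Lq/λ = 0.06764/6.5 = 0.01041
  W_B = Wq_B + 1/μ = 0.01041 + 0.09615 = 0.1066

Since W_A = 0.08403 < W_B = 0.1066, Option A (single fast server) has the shorter time in system.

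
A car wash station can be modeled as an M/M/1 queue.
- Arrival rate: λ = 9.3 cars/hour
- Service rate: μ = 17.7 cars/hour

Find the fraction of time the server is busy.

Server utilization: ρ = λ/μ
ρ = 9.3/17.7 = 0.5254
The server is busy 52.54% of the time.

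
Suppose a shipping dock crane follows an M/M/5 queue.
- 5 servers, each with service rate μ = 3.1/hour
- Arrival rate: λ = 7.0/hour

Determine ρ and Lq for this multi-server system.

Traffic intensity: ρ = λ/(cμ) = 7.0/(5×3.1) = 0.4516
Since ρ = 0.4516 < 1, system is stable.
Offered load a = λ/μ = cρ = 7.0/3.1 = 2.2581
P₀ = [ Σₙ₌₀^4 aⁿ/n! + a^5/(5!(1-ρ)) ]⁻¹
Σ = a^0/0! + a^1/1! + a^2/2! + a^3/3! + a^4/4! = 1.0000 + 2.2581 + 2.5494 + 1.9189 + 1.0833 = 8.8097
a^5/(5!(1-ρ)) = 58.7059/(120 × 0.5484) = 0.8921
P₀ = 1/(8.8097 + 0.8921) = 0.1031
Lq = P₀·a^5·ρ / (5!(1-ρ)²) = 0.103074 × 58.7059 × 0.451613 / (120 × 0.300728) = 0.07573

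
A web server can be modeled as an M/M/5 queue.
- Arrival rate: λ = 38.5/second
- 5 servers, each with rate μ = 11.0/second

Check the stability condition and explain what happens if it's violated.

Stability requires ρ = λ/(cμ) < 1
ρ = 38.5/(5 × 11.0) = 38.5/55.00 = 0.7000
Since 0.7000 < 1, the system is STABLE.
The servers are busy 70.00% of the time.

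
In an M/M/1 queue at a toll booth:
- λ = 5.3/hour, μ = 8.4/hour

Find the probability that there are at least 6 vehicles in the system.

ρ = λ/μ = 5.3/8.4 = 0.63095
P(N ≥ n) = ρⁿ
P(N ≥ 6) = 0.63095^6
P(N ≥ 6) = 0.06309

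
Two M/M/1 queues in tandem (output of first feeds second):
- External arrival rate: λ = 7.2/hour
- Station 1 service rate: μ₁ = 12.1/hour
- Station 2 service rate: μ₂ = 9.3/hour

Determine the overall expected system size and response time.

By Jackson's theorem, each station behaves as independent M/M/1.
Station 1: ρ₁ = 7.2/12.1 = 0.5950, L₁ = ρ₁/(1-ρ₁) = λ/(μ₁-λ) = 7.2/4.90 = 1.4694
Station 2: ρ₂ = 7.2/9.3 = 0.7742, L₂ = ρ₂/(1-ρ₂) = λ/(μ₂-λ) = 7.2/2.10 = 3.4286
Total: L = L₁ + L₂ = 1.4694 + 3.4286 = 4.8980
W = L/λ = 4.8980/7.2 = 0.6803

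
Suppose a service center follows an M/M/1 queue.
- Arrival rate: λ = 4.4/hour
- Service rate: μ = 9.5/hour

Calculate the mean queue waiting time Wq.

First, compute utilization: ρ = λ/μ = 4.4/9.5 = 0.4632
For M/M/1: Wq = λ/(μ(μ-λ))
Wq = 4.4/(9.5 × (9.5-4.4))
Wq = 4.4/(9.5 × 5.10)
Wq = 0.09082 hours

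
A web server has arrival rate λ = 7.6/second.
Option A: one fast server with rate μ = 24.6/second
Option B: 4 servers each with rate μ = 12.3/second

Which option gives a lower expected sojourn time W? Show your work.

Option A: single server μ = 24.6 (M/M/1)
  ρ_A = 7.6/24.6 = 0.3089
  W_A = 1/(μ-λ) = 1/(24.6-7.6) = 1/17.00 = 0.05882

Option B: 4 servers μ = 12.3 (M/M/4)
  ρ_B = λ/(cμ) = 7.6/(4×12.3) = 0.1545
  Offered load a = λ/μ = cρ = 7.6/12.3 = 0.6179
  P₀ = [ Σₙ₌₀^3 aⁿ/n! + a^4/(4!(1-ρ)) ]⁻¹
  Σ = a^0/0! + a^1/1! + a^2/2! + a^3/3! = 1.0000 + 0.6179 + 0.1909 + 0.03932 = 1.8481
  a^4/(4!(1-ρ)) = 0.14576/(24 × 0.84553) = 0.007183
  P₀ = 1/(1.8481 + 0.007183) = 0.5390
  Lq = P₀·a^4·ρ / (4!(1-ρ)²) = 0.53900 × 0.14576 × 0.15447 / (24 × 0.71492) = 0.0007073
  Wq_B = Lq/λ = 0.0007073/7.6 = 0.00009307
  W_B = Wq_B + 1/μ = 0.00009307 + 0.08130 = 0.08139

Since W_A = 0.05882 < W_B = 0.08139, Option A (single fast server) has the shorter time in system.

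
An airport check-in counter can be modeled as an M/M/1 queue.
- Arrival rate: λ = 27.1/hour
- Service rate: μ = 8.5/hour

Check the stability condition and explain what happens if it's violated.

Stability requires ρ = λ/(cμ) < 1
ρ = 27.1/(1 × 8.5) = 27.1/8.50 = 3.1882
Since 3.1882 ≥ 1, the system is UNSTABLE.
Queue grows without bound. Need μ > λ = 27.1.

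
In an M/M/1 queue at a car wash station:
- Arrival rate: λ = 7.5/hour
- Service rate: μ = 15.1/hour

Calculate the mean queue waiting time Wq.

First, compute utilization: ρ = λ/μ = 7.5/15.1 = 0.4967
For M/M/1: Wq = λ/(μ(μ-λ))
Wq = 7.5/(15.1 × (15.1-7.5))
Wq = 7.5/(15.1 × 7.60)
Wq = 0.06535 hours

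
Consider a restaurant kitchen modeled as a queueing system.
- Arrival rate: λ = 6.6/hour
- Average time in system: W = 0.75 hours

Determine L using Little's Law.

Little's Law: L = λW
L = 6.6 × 0.75 = 4.9500 orders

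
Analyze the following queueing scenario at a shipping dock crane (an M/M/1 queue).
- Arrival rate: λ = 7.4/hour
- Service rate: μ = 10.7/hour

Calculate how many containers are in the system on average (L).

ρ = λ/μ = 7.4/10.7 = 0.6916
For M/M/1: L = λ/(μ-λ)
L = 7.4/(10.7-7.4) = 7.4/3.30
L = 2.2424 containers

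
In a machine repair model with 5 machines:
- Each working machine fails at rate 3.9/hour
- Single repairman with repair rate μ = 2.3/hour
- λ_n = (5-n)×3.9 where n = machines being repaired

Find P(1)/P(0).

P(1)/P(0) = ∏_{i=0}^{1-1} λ_i/μ_{i+1}
= (5-0)×3.9/2.3
= 8.4783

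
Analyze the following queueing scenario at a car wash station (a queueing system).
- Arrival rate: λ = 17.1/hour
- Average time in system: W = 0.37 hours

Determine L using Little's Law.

Little's Law: L = λW
L = 17.1 × 0.37 = 6.3270 cars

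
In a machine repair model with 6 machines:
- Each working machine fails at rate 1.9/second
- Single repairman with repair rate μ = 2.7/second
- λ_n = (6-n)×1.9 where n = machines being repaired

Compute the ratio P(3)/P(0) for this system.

P(3)/P(0) = ∏_{i=0}^{3-1} λ_i/μ_{i+1}
= (6-0)×1.9/2.7 × (6-1)×1.9/2.7 × (6-2)×1.9/2.7
= 41.8168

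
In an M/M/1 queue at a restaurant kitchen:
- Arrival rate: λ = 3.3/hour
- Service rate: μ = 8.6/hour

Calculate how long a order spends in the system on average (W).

First, compute utilization: ρ = λ/μ = 3.3/8.6 = 0.3837
For M/M/1: W = 1/(μ-λ)
W = 1/(8.6-3.3) = 1/5.30
W = 0.1887 hours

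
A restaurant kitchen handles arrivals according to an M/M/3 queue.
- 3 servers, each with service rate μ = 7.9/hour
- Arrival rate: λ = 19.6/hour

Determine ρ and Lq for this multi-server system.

Traffic intensity: ρ = λ/(cμ) = 19.6/(3×7.9) = 0.8270
Since ρ = 0.8270 < 1, system is stable.
Offered load a = λ/μ = cρ = 19.6/7.9 = 2.4810
P₀ = [ Σₙ₌₀^2 aⁿ/n! + a^3/(3!(1-ρ)) ]⁻¹
Σ = a^0/0! + a^1/1! + a^2/2! = 1.0000 + 2.4810 + 3.0777 = 6.5587
a^3/(3!(1-ρ)) = 15.2717/(6 × 0.172996) = 14.7130
P₀ = 1/(6.5587 + 14.7130) = 0.04701
Lq = P₀·a^3·ρ / (3!(1-ρ)²) = 0.047011 × 15.2717 × 0.82700 / (6 × 0.029928) = 3.3065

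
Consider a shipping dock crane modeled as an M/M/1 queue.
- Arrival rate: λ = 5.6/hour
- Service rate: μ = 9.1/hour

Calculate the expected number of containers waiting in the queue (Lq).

ρ = λ/μ = 5.6/9.1 = 0.6154
For M/M/1: Lq = λ²/(μ(μ-λ))
Lq = 31.36/(9.1 × 3.50)
Lq = 0.9846 containers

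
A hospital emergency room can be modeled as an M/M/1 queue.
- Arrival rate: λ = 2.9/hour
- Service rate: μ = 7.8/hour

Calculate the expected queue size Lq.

ρ = λ/μ = 2.9/7.8 = 0.3718
For M/M/1: Lq = λ²/(μ(μ-λ))
Lq = 8.41/(7.8 × 4.90)
Lq = 0.2200 patients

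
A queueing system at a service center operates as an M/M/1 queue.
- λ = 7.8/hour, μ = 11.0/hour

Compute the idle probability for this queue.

ρ = λ/μ = 7.8/11.0 = 0.7091
P(0) = 1 - ρ = 1 - 0.7091 = 0.2909
The server is idle 29.09% of the time.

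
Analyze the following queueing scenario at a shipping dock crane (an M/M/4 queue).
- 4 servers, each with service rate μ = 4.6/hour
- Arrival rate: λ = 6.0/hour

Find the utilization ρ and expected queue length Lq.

Traffic intensity: ρ = λ/(cμ) = 6.0/(4×4.6) = 0.3261
Since ρ = 0.3261 < 1, system is stable.
Offered load a = λ/μ = cρ = 6.0/4.6 = 1.3043
P₀ = [ Σₙ₌₀^3 aⁿ/n! + a^4/(4!(1-ρ)) ]⁻¹
Σ = a^0/0! + a^1/1! + a^2/2! + a^3/3! = 1.0000 + 1.3043 + 0.8507 + 0.3699 = 3.5249
a^4/(4!(1-ρ)) = 2.8945/(24 × 0.6739) = 0.1790
P₀ = 1/(3.5249 + 0.1790) = 0.2700
Lq = P₀·a^4·ρ / (4!(1-ρ)²) = 0.2700 × 2.8945 × 0.3261 / (24 × 0.4542) = 0.02338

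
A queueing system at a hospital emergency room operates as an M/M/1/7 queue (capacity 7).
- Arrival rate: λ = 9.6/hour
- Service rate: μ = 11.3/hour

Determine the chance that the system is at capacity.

ρ = λ/μ = 9.6/11.3 = 0.84956
P₀ = (1-ρ)/(1-ρ^(K+1)) = (1-0.84956)/(1-0.84956^8) = 0.15044/0.72864 = 0.2065
P_K = P₀×ρ^K = 0.20647 × 0.84956^7 = 0.20647 × 0.31942 = 0.06595
Blocking probability = 6.59%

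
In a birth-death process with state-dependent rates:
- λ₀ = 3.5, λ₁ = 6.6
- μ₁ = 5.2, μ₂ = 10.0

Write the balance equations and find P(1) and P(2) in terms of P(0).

Balance equations:
State 0: λ₀P₀ = μ₁P₁ → P₁ = (λ₀/μ₁)P₀ = (3.5/5.2)P₀ = 0.6731P₀
State 1: P₂ = (λ₀λ₁)/(μ₁μ₂)P₀ = (3.5×6.6)/(5.2×10.0)P₀ = 0.4442P₀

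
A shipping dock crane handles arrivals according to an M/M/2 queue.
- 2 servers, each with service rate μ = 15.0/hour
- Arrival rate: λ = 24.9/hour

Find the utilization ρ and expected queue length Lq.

Traffic intensity: ρ = λ/(cμ) = 24.9/(2×15.0) = 0.8300
Since ρ = 0.8300 < 1, system is stable.
Offered load a = λ/μ = cρ = 24.9/15.0 = 1.6600
P₀ = [ Σₙ₌₀^1 aⁿ/n! + a^2/(2!(1-ρ)) ]⁻¹
Σ = a^0/0! + a^1/1! = 1.0000 + 1.6600 = 2.6600
a^2/(2!(1-ρ)) = 2.7556/(2 × 0.1700) = 8.1047
P₀ = 1/(2.6600 + 8.1047) = 0.09290
Lq = P₀·a^2·ρ / (2!(1-ρ)²) = 0.092896 × 2.7556 × 0.83000 / (2 × 0.028900) = 3.6759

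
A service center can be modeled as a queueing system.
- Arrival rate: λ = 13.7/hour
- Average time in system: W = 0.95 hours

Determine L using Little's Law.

Little's Law: L = λW
L = 13.7 × 0.95 = 13.0150 customers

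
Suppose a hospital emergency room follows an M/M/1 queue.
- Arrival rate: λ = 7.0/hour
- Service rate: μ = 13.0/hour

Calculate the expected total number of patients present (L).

ρ = λ/μ = 7.0/13.0 = 0.5385
For M/M/1: L = λ/(μ-λ)
L = 7.0/(13.0-7.0) = 7.0/6.00
L = 1.1667 patients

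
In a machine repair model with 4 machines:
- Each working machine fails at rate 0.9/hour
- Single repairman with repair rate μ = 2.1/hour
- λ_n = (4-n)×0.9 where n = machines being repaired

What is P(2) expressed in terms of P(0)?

P(2)/P(0) = ∏_{i=0}^{2-1} λ_i/μ_{i+1}
= (4-0)×0.9/2.1 × (4-1)×0.9/2.1
= 2.2041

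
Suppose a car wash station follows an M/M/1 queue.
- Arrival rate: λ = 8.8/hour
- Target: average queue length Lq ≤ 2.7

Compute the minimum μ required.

For M/M/1: Lq = λ²/(μ(μ-λ))
Need Lq ≤ 2.7, i.e. μ(μ-λ) ≥ λ²/2.7
μ² - 8.8μ - 77.44/2.7 ≥ 0  →  μ² - 8.8μ - 28.68148 ≥ 0
Quadratic formula (positive root): μ = [λ + √(λ² + 4×28.68148)]/2
Discriminant: 77.44 + 4×28.68148 = 192.1659, √192.1659 = 13.8624
μ ≥ (8.8 + 13.8624)/2 = 11.3312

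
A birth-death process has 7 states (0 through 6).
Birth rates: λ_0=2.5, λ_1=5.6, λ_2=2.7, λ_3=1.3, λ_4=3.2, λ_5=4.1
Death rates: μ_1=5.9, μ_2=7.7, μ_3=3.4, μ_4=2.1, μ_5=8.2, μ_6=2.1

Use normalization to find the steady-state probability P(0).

Ratios P(n)/P(0) = (λ₀···λₙ₋₁)/(μ₁···μₙ):
P(1)/P(0) = (2.5)/(5.9) = 0.423729
P(2)/P(0) = (2.5×5.6)/(5.9×7.7) = 0.308166
P(3)/P(0) = (2.5×5.6×2.7)/(5.9×7.7×3.4) = 0.244720
P(4)/P(0) = (2.5×5.6×2.7×1.3)/(5.9×7.7×3.4×2.1) = 0.151494
P(5)/P(0) = (2.5×5.6×2.7×1.3×3.2)/(5.9×7.7×3.4×2.1×8.2) = 0.0591194
P(6)/P(0) = (2.5×5.6×2.7×1.3×3.2×4.1)/(5.9×7.7×3.4×2.1×8.2×2.1) = 0.115424

Normalization: ∑ P(n) = 1
P(0) × (1.00000 + 0.423729 + 0.308166 + 0.244720 + 0.151494 + 0.0591194 + 0.115424) = 1
P(0) × 2.3027 = 1
P(0) = 1/2.3027 = 0.4343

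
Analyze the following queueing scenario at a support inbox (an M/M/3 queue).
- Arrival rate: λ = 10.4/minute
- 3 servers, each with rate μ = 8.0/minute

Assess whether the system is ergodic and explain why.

Stability requires ρ = λ/(cμ) < 1
ρ = 10.4/(3 × 8.0) = 10.4/24.00 = 0.4333
Since 0.4333 < 1, the system is STABLE.
The servers are busy 43.33% of the time.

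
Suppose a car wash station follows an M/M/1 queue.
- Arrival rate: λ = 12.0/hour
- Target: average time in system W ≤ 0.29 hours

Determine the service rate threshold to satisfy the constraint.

For M/M/1: W = 1/(μ-λ)
Need W ≤ 0.29, so 1/(μ-λ) ≤ 0.29
μ - λ ≥ 1/0.29 = 3.4483
μ ≥ 12.0 + 3.4483 = 15.4483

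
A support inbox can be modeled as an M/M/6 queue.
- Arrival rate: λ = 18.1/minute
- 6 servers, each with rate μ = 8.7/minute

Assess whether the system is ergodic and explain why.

Stability requires ρ = λ/(cμ) < 1
ρ = 18.1/(6 × 8.7) = 18.1/52.20 = 0.3467
Since 0.3467 < 1, the system is STABLE.
The servers are busy 34.67% of the time.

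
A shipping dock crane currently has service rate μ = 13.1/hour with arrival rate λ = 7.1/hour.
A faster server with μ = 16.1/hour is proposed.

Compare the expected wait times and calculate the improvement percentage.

System 1: ρ₁ = 7.1/13.1 = 0.5420, W₁ = 1/(13.1-7.1) = 0.166667
System 2: ρ₂ = 7.1/16.1 = 0.4410, W₂ = 1/(16.1-7.1) = 0.111111
Improvement: (W₁-W₂)/W₁ = (0.166667-0.111111)/0.166667 = 33.33%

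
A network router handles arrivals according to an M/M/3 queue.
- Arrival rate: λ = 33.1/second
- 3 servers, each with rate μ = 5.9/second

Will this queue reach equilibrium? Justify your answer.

Stability requires ρ = λ/(cμ) < 1
ρ = 33.1/(3 × 5.9) = 33.1/17.70 = 1.8701
Since 1.8701 ≥ 1, the system is UNSTABLE.
Need c > λ/μ = 33.1/5.9 = 5.61.
Minimum servers needed: c = 6.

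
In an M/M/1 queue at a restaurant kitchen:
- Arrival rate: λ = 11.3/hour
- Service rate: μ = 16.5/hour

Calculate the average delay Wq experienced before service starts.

First, compute utilization: ρ = λ/μ = 11.3/16.5 = 0.6848
For M/M/1: Wq = λ/(μ(μ-λ))
Wq = 11.3/(16.5 × (16.5-11.3))
Wq = 11.3/(16.5 × 5.20)
Wq = 0.1317 hours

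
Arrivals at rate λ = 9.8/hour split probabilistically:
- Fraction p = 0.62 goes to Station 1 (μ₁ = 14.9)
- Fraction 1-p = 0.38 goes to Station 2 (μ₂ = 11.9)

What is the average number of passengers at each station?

Effective rates: λ₁ = 9.8×0.62 = 6.076, λ₂ = 9.8×0.38 = 3.724
Station 1: ρ₁ = 6.076/14.9 = 0.4078, L₁ = ρ₁/(1-ρ₁) = 0.4078/(1-0.4078) = 0.6886
Station 2: ρ₂ = 3.724/11.9 = 0.31294, L₂ = ρ₂/(1-ρ₂) = 0.31294/(1-0.31294) = 0.4555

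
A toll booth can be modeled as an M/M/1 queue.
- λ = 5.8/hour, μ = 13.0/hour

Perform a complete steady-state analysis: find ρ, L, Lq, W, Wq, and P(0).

Step 1: ρ = λ/μ = 5.8/13.0 = 0.4462
Step 2: L = λ/(μ-λ) = 5.8/7.20 = 0.8056
Step 3: Lq = λ²/(μ(μ-λ)) = 33.64/(13.0×7.20) = 0.3594
Step 4: W = 1/(μ-λ) = 1/7.20 = 0.1389
Step 5: Wq = λ/(μ(μ-λ)) = 5.8/(13.0×7.20) = 0.06197
Step 6: P(0) = 1-ρ = 0.5538
Verify: L = λW = 5.8×0.1389 = 0.8056 ✔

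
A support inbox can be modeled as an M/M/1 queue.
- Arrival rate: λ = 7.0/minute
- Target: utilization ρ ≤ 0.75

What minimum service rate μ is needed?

ρ = λ/μ, so μ = λ/ρ
μ ≥ 7.0/0.75 = 9.3333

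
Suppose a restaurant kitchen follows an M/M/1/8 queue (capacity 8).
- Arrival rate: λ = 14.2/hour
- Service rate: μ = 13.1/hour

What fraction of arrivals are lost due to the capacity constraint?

ρ = λ/μ = 14.2/13.1 = 1.08397
P₀ = (1-ρ)/(1-ρ^(K+1)) = (1-1.08397)/(1-1.08397^9) = -0.08397/-1.0661 = 0.07876
P_K = P₀×ρ^K = 0.07876 × 1.08397^8 = 0.07876 × 1.9061 = 0.1501
Blocking probability = 15.01%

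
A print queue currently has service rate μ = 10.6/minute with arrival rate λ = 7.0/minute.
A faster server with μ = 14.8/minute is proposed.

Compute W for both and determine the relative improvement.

System 1: ρ₁ = 7.0/10.6 = 0.6604, W₁ = 1/(10.6-7.0) = 0.2778
System 2: ρ₂ = 7.0/14.8 = 0.4730, W₂ = 1/(14.8-7.0) = 0.1282
Improvement: (W₁-W₂)/W₁ = (0.2778-0.1282)/0.2778 = 53.85%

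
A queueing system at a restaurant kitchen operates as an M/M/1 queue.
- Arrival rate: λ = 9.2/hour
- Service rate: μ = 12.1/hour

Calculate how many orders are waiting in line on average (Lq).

ρ = λ/μ = 9.2/12.1 = 0.7603
For M/M/1: Lq = λ²/(μ(μ-λ))
Lq = 84.64/(12.1 × 2.90)
Lq = 2.4121 orders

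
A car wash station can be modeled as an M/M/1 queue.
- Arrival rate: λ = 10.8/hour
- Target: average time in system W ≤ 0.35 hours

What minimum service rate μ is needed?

For M/M/1: W = 1/(μ-λ)
Need W ≤ 0.35, so 1/(μ-λ) ≤ 0.35
μ - λ ≥ 1/0.35 = 2.8571
μ ≥ 10.8 + 2.8571 = 13.6571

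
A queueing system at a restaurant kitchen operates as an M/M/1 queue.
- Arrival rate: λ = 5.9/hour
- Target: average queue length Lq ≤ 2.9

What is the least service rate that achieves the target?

For M/M/1: Lq = λ²/(μ(μ-λ))
Need Lq ≤ 2.9, i.e. μ(μ-λ) ≥ λ²/2.9
μ² - 5.9μ - 34.81/2.9 ≥ 0  →  μ² - 5.9μ - 12.00345 ≥ 0
Quadratic formula (positive root): μ = [λ + √(λ² + 4×12.00345)]/2
Discriminant: 34.81 + 4×12.00345 = 82.8238, √82.8238 = 9.1008
μ ≥ (5.9 + 9.1008)/2 = 7.5004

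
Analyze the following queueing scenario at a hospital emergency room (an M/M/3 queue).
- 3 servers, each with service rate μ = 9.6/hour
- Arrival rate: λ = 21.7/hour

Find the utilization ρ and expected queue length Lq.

Traffic intensity: ρ = λ/(cμ) = 21.7/(3×9.6) = 0.7535
Since ρ = 0.7535 < 1, system is stable.
Offered load a = λ/μ = cρ = 21.7/9.6 = 2.2604
P₀ = [ Σₙ₌₀^2 aⁿ/n! + a^3/(3!(1-ρ)) ]⁻¹
Σ = a^0/0! + a^1/1! + a^2/2! = 1.00000 + 2.26042 + 2.55474 = 5.8152
a^3/(3!(1-ρ)) = 11.5496/(6 × 0.246528) = 7.8082
P₀ = 1/(5.8152 + 7.8082) = 0.07340
Lq = P₀·a^3·ρ / (3!(1-ρ)²) = 0.073404 × 11.5496 × 0.75347 / (6 × 0.060776) = 1.7517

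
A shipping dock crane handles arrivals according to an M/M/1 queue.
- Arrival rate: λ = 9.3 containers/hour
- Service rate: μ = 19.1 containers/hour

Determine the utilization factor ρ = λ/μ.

Server utilization: ρ = λ/μ
ρ = 9.3/19.1 = 0.4869
The server is busy 48.69% of the time.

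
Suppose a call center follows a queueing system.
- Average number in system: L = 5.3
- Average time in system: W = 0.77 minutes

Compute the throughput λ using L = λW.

Little's Law: L = λW, so λ = L/W
λ = 5.3/0.77 = 6.8831 calls/minute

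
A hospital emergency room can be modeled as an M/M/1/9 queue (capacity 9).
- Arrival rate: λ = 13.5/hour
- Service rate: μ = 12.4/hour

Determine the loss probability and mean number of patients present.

ρ = λ/μ = 13.5/12.4 = 1.08871
P₀ = (1-ρ)/(1-ρ^(K+1)) = (1-1.08871)/(1-1.08871^10) = -0.08871/-1.3395 = 0.06623
P_K = P₀×ρ^K = 0.06623 × 1.08871^9 = 0.06623 × 2.1489 = 0.1423
Blocking probability P_9 = 0.1423 (14.23%)
L = ρ[1 - (K+1)ρ^K + Kρ^(K+1)] / [(1-ρ)(1-ρ^(K+1))]
L = 1.08871 × (1 - 10×2.148869 + 9×2.339495) / ((1 - 1.08871) × (1 - 2.339495)) = 5.1928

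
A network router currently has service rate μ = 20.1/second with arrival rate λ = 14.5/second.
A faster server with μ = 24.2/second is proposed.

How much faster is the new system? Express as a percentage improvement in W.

System 1: ρ₁ = 14.5/20.1 = 0.7214, W₁ = 1/(20.1-14.5) = 0.1786
System 2: ρ₂ = 14.5/24.2 = 0.5992, W₂ = 1/(24.2-14.5) = 0.1031
Improvement: (W₁-W₂)/W₁ = (0.1786-0.1031)/0.1786 = 42.27%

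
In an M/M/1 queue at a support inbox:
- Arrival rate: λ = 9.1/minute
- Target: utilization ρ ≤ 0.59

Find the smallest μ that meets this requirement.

ρ = λ/μ, so μ = λ/ρ
μ ≥ 9.1/0.59 = 15.4237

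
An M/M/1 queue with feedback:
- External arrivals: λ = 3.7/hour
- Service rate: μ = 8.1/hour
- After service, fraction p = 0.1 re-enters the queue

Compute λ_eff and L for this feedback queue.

Effective arrival rate: λ_eff = λ/(1-p) = 3.7/(1-0.1) = 3.7/0.90 = 4.1111
ρ = λ_eff/μ = 4.1111/8.1 = 0.50754
L = ρ/(1-ρ) = 0.50754/(1-0.50754) = 1.0306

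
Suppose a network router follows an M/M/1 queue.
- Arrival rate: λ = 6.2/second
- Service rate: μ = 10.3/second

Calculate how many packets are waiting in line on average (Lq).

ρ = λ/μ = 6.2/10.3 = 0.6019
For M/M/1: Lq = λ²/(μ(μ-λ))
Lq = 38.44/(10.3 × 4.10)
Lq = 0.9103 packets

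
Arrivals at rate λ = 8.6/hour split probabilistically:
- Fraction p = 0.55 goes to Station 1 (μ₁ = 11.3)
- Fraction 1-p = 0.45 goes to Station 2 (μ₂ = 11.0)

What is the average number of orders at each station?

Effective rates: λ₁ = 8.6×0.55 = 4.73, λ₂ = 8.6×0.45 = 3.87
Station 1: ρ₁ = 4.73/11.3 = 0.41858, L₁ = ρ₁/(1-ρ₁) = 0.41858/(1-0.41858) = 0.7199
Station 2: ρ₂ = 3.87/11.0 = 0.35182, L₂ = ρ₂/(1-ρ₂) = 0.35182/(1-0.35182) = 0.5428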